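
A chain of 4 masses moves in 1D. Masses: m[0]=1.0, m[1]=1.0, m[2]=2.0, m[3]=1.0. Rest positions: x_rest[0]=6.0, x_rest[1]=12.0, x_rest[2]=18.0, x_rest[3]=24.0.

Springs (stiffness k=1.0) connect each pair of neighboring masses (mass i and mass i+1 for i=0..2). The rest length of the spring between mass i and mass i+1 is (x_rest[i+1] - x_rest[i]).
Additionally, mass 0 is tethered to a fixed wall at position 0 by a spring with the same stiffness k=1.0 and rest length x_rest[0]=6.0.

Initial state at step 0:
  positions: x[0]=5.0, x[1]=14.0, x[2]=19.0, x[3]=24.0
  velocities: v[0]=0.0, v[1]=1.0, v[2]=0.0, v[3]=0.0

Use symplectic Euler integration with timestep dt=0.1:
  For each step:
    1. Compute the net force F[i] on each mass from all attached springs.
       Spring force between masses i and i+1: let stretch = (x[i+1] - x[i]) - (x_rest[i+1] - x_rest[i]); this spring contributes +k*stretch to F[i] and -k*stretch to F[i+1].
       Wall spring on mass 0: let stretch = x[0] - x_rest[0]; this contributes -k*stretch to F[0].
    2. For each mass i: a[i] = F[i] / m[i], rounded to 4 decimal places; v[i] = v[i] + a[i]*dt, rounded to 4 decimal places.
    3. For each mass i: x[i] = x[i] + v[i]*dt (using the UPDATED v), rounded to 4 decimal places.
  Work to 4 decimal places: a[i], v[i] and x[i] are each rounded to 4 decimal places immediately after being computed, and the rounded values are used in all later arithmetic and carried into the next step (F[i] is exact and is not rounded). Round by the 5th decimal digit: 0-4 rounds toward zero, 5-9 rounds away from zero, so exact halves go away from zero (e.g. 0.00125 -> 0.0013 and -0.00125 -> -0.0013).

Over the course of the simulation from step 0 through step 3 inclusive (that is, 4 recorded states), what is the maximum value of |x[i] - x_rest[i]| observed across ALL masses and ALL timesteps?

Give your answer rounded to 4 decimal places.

Answer: 2.0792

Derivation:
Step 0: x=[5.0000 14.0000 19.0000 24.0000] v=[0.0000 1.0000 0.0000 0.0000]
Step 1: x=[5.0400 14.0600 19.0000 24.0100] v=[0.4000 0.6000 0.0000 0.1000]
Step 2: x=[5.1198 14.0792 19.0004 24.0299] v=[0.7980 0.1920 0.0035 0.1990]
Step 3: x=[5.2380 14.0580 19.0013 24.0595] v=[1.1820 -0.2118 0.0089 0.2961]
Max displacement = 2.0792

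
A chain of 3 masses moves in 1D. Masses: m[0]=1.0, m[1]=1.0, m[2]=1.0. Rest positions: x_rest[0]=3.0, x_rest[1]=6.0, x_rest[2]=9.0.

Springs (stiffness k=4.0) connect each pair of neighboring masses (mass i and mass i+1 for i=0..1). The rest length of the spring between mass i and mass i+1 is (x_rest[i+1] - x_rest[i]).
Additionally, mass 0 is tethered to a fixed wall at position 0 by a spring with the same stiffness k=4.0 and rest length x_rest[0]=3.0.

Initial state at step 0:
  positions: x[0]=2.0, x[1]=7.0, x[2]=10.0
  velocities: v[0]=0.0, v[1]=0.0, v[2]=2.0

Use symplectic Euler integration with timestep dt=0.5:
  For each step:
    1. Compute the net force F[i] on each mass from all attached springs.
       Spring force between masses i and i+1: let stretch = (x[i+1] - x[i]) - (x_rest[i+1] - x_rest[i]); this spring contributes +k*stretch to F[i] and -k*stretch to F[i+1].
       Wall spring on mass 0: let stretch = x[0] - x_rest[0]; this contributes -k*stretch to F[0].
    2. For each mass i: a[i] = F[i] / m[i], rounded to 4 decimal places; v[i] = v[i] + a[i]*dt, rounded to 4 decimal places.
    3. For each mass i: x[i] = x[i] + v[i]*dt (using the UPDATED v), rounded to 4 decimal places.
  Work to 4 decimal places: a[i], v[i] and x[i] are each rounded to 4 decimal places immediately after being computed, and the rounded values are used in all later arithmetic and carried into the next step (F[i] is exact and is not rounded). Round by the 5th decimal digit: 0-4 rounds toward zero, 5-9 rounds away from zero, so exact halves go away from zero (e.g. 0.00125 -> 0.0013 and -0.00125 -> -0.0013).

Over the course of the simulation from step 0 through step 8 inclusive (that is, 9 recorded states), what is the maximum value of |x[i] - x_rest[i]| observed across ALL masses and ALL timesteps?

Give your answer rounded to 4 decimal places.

Step 0: x=[2.0000 7.0000 10.0000] v=[0.0000 0.0000 2.0000]
Step 1: x=[5.0000 5.0000 11.0000] v=[6.0000 -4.0000 2.0000]
Step 2: x=[3.0000 9.0000 9.0000] v=[-4.0000 8.0000 -4.0000]
Step 3: x=[4.0000 7.0000 10.0000] v=[2.0000 -4.0000 2.0000]
Step 4: x=[4.0000 5.0000 11.0000] v=[0.0000 -4.0000 2.0000]
Step 5: x=[1.0000 8.0000 9.0000] v=[-6.0000 6.0000 -4.0000]
Step 6: x=[4.0000 5.0000 9.0000] v=[6.0000 -6.0000 0.0000]
Step 7: x=[4.0000 5.0000 8.0000] v=[0.0000 0.0000 -2.0000]
Step 8: x=[1.0000 7.0000 7.0000] v=[-6.0000 4.0000 -2.0000]
Max displacement = 3.0000

Answer: 3.0000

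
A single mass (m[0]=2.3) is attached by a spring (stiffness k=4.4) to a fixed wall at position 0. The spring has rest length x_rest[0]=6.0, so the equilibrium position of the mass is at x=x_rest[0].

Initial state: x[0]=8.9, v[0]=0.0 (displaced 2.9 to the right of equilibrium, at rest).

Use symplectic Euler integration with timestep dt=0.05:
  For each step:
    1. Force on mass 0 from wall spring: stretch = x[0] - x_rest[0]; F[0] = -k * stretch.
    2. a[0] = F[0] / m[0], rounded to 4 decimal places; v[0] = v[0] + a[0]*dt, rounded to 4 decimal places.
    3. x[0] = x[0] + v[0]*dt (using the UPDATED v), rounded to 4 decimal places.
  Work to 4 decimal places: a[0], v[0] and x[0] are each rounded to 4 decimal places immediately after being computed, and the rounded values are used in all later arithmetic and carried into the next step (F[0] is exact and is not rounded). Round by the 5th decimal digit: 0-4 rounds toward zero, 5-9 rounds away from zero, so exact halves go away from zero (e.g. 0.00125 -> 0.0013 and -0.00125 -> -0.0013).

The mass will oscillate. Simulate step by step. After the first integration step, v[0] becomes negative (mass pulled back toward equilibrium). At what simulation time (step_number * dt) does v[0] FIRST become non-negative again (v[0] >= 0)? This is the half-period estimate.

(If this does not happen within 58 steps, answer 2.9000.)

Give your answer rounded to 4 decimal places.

Answer: 2.3000

Derivation:
Step 0: x=[8.9000] v=[0.0000]
Step 1: x=[8.8861] v=[-0.2774]
Step 2: x=[8.8584] v=[-0.5535]
Step 3: x=[8.8171] v=[-0.8269]
Step 4: x=[8.7623] v=[-1.0964]
Step 5: x=[8.6943] v=[-1.3606]
Step 6: x=[8.6134] v=[-1.6183]
Step 7: x=[8.5200] v=[-1.8683]
Step 8: x=[8.4145] v=[-2.1093]
Step 9: x=[8.2975] v=[-2.3403]
Step 10: x=[8.1695] v=[-2.5601]
Step 11: x=[8.0311] v=[-2.7676]
Step 12: x=[7.8830] v=[-2.9619]
Step 13: x=[7.7259] v=[-3.1420]
Step 14: x=[7.5605] v=[-3.3071]
Step 15: x=[7.3877] v=[-3.4564]
Step 16: x=[7.2082] v=[-3.5891]
Step 17: x=[7.0230] v=[-3.7047]
Step 18: x=[6.8329] v=[-3.8026]
Step 19: x=[6.6388] v=[-3.8823]
Step 20: x=[6.4416] v=[-3.9434]
Step 21: x=[6.2423] v=[-3.9856]
Step 22: x=[6.0419] v=[-4.0088]
Step 23: x=[5.8413] v=[-4.0128]
Step 24: x=[5.6414] v=[-3.9976]
Step 25: x=[5.4432] v=[-3.9633]
Step 26: x=[5.2477] v=[-3.9100]
Step 27: x=[5.0558] v=[-3.8380]
Step 28: x=[4.8684] v=[-3.7477]
Step 29: x=[4.6864] v=[-3.6395]
Step 30: x=[4.5107] v=[-3.5139]
Step 31: x=[4.3421] v=[-3.3714]
Step 32: x=[4.1815] v=[-3.2128]
Step 33: x=[4.0296] v=[-3.0389]
Step 34: x=[3.8871] v=[-2.8504]
Step 35: x=[3.7547] v=[-2.6483]
Step 36: x=[3.6330] v=[-2.4335]
Step 37: x=[3.5226] v=[-2.2071]
Step 38: x=[3.4241] v=[-1.9701]
Step 39: x=[3.3379] v=[-1.7237]
Step 40: x=[3.2644] v=[-1.4691]
Step 41: x=[3.2040] v=[-1.2074]
Step 42: x=[3.1570] v=[-0.9400]
Step 43: x=[3.1236] v=[-0.6681]
Step 44: x=[3.1040] v=[-0.3930]
Step 45: x=[3.0982] v=[-0.1160]
Step 46: x=[3.1063] v=[0.1616]
First v>=0 after going negative at step 46, time=2.3000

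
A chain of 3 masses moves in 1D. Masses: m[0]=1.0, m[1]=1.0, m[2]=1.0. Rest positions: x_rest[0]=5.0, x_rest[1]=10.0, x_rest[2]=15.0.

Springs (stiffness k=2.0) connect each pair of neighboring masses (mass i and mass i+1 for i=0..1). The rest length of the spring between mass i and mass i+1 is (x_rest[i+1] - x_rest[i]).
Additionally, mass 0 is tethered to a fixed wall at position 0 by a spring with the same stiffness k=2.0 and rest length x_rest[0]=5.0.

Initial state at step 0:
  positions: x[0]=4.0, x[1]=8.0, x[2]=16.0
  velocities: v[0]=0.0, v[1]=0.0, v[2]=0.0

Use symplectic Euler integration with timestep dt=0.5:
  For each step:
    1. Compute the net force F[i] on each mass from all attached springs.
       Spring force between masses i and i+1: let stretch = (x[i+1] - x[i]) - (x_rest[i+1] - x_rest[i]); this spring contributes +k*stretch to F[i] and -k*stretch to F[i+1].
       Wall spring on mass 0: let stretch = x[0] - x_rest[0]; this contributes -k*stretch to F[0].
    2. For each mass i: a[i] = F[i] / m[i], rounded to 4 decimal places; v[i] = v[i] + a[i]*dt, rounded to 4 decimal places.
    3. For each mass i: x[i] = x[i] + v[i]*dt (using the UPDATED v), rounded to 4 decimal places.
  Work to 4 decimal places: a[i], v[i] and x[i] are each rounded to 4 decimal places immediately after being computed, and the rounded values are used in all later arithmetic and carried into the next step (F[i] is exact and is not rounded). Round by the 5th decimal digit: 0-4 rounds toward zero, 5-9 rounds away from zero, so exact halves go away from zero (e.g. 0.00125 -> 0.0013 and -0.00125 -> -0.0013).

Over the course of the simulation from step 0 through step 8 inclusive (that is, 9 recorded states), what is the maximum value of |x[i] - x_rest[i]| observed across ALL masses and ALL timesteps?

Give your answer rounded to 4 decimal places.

Answer: 2.2500

Derivation:
Step 0: x=[4.0000 8.0000 16.0000] v=[0.0000 0.0000 0.0000]
Step 1: x=[4.0000 10.0000 14.5000] v=[0.0000 4.0000 -3.0000]
Step 2: x=[5.0000 11.2500 13.2500] v=[2.0000 2.5000 -2.5000]
Step 3: x=[6.6250 10.3750 13.5000] v=[3.2500 -1.7500 0.5000]
Step 4: x=[6.8125 9.1875 14.6875] v=[0.3750 -2.3750 2.3750]
Step 5: x=[4.7813 9.5625 15.6250] v=[-4.0625 0.7500 1.8750]
Step 6: x=[2.7500 10.5782 16.0313] v=[-4.0626 2.0313 0.8125]
Step 7: x=[3.2578 10.4063 16.2110] v=[1.0156 -0.3438 0.3594]
Step 8: x=[5.7110 9.5625 15.9884] v=[4.9063 -1.6876 -0.4453]
Max displacement = 2.2500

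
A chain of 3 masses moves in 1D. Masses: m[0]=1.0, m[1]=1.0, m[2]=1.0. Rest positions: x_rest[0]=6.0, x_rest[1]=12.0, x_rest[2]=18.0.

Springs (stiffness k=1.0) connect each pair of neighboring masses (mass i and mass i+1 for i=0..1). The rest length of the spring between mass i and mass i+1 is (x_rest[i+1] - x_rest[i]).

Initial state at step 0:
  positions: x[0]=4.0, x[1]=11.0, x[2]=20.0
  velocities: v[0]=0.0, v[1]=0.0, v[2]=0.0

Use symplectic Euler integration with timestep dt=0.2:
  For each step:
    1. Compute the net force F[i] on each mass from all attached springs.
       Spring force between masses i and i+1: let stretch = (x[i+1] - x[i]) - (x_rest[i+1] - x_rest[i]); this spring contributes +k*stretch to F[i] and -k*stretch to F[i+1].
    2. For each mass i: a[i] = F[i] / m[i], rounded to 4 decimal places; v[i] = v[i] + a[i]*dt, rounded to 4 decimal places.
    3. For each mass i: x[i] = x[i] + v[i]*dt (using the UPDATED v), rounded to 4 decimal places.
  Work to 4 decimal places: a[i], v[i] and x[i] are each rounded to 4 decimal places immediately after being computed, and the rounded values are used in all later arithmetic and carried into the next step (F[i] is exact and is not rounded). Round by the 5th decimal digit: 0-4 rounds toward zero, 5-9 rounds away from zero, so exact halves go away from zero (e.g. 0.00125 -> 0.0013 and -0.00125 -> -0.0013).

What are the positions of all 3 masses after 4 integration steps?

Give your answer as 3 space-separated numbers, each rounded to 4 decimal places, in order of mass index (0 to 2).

Answer: 4.4210 11.6640 18.9152

Derivation:
Step 0: x=[4.0000 11.0000 20.0000] v=[0.0000 0.0000 0.0000]
Step 1: x=[4.0400 11.0800 19.8800] v=[0.2000 0.4000 -0.6000]
Step 2: x=[4.1216 11.2304 19.6480] v=[0.4080 0.7520 -1.1600]
Step 3: x=[4.2476 11.4332 19.3193] v=[0.6298 1.0138 -1.6435]
Step 4: x=[4.4210 11.6640 18.9152] v=[0.8669 1.1539 -2.0207]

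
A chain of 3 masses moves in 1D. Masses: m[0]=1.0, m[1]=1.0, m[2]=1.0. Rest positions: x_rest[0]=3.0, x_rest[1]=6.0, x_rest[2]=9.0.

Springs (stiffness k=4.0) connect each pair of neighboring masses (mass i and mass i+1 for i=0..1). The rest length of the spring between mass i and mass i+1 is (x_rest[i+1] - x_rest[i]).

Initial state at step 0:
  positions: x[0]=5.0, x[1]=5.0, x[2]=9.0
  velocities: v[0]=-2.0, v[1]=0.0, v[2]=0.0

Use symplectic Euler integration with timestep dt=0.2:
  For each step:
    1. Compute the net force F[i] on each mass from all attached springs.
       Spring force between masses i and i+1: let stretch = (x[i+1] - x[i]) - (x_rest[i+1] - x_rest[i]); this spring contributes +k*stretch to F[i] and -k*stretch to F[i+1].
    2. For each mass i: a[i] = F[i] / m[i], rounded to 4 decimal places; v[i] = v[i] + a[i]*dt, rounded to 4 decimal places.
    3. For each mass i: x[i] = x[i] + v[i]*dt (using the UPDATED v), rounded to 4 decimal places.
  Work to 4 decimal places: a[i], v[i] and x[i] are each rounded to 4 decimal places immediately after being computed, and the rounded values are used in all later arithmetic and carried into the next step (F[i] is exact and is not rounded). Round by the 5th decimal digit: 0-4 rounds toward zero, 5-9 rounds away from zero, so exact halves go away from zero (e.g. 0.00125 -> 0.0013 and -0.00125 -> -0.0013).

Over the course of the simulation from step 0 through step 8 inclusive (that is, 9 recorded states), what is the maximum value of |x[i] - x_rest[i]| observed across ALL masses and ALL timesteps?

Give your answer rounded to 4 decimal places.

Answer: 2.2231

Derivation:
Step 0: x=[5.0000 5.0000 9.0000] v=[-2.0000 0.0000 0.0000]
Step 1: x=[4.1200 5.6400 8.8400] v=[-4.4000 3.2000 -0.8000]
Step 2: x=[3.0032 6.5488 8.6480] v=[-5.5840 4.5440 -0.9600]
Step 3: x=[1.9737 7.2262 8.6001] v=[-5.1475 3.3869 -0.2394]
Step 4: x=[1.3046 7.2830 8.8124] v=[-3.3455 0.2840 1.0615]
Step 5: x=[1.1120 6.6280 9.2600] v=[-0.9628 -3.2752 2.2380]
Step 6: x=[1.3220 5.5115 9.7665] v=[1.0500 -5.5824 2.5324]
Step 7: x=[1.7223 4.4055 10.0722] v=[2.0016 -5.5300 1.5284]
Step 8: x=[2.0719 3.7769 9.9512] v=[1.7482 -3.1432 -0.6050]
Max displacement = 2.2231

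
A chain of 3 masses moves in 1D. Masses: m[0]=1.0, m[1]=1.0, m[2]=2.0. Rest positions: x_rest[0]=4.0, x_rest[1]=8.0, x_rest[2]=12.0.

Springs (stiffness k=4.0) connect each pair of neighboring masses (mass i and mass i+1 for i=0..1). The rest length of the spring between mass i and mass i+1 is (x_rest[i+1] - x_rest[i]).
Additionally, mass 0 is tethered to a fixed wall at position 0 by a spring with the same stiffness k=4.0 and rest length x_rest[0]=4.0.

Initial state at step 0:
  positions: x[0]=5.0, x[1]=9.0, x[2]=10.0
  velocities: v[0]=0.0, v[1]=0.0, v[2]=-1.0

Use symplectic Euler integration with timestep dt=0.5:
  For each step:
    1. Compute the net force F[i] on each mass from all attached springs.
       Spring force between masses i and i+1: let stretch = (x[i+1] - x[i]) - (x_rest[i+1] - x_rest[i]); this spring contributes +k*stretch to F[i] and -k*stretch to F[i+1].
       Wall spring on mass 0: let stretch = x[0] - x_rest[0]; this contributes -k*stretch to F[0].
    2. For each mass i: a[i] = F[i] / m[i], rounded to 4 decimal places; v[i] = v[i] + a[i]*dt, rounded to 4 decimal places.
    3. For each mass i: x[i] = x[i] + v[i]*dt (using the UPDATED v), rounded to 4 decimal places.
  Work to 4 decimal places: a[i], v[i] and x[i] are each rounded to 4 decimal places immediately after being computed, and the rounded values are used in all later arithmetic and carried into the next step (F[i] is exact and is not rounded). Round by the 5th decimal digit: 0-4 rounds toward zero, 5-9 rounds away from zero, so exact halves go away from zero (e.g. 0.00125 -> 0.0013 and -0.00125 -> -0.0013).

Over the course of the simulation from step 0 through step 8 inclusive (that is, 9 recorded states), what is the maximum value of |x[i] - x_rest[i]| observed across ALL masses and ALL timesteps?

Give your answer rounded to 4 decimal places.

Answer: 3.0000

Derivation:
Step 0: x=[5.0000 9.0000 10.0000] v=[0.0000 0.0000 -1.0000]
Step 1: x=[4.0000 6.0000 11.0000] v=[-2.0000 -6.0000 2.0000]
Step 2: x=[1.0000 6.0000 11.5000] v=[-6.0000 0.0000 1.0000]
Step 3: x=[2.0000 6.5000 11.2500] v=[2.0000 1.0000 -0.5000]
Step 4: x=[5.5000 7.2500 10.6250] v=[7.0000 1.5000 -1.2500]
Step 5: x=[5.2500 9.6250 10.3125] v=[-0.5000 4.7500 -0.6250]
Step 6: x=[4.1250 8.3125 11.6563] v=[-2.2500 -2.6250 2.6875]
Step 7: x=[3.0625 6.1563 13.3282] v=[-2.1250 -4.3124 3.3437]
Step 8: x=[2.0313 8.0782 13.4141] v=[-2.0624 3.8438 0.1718]
Max displacement = 3.0000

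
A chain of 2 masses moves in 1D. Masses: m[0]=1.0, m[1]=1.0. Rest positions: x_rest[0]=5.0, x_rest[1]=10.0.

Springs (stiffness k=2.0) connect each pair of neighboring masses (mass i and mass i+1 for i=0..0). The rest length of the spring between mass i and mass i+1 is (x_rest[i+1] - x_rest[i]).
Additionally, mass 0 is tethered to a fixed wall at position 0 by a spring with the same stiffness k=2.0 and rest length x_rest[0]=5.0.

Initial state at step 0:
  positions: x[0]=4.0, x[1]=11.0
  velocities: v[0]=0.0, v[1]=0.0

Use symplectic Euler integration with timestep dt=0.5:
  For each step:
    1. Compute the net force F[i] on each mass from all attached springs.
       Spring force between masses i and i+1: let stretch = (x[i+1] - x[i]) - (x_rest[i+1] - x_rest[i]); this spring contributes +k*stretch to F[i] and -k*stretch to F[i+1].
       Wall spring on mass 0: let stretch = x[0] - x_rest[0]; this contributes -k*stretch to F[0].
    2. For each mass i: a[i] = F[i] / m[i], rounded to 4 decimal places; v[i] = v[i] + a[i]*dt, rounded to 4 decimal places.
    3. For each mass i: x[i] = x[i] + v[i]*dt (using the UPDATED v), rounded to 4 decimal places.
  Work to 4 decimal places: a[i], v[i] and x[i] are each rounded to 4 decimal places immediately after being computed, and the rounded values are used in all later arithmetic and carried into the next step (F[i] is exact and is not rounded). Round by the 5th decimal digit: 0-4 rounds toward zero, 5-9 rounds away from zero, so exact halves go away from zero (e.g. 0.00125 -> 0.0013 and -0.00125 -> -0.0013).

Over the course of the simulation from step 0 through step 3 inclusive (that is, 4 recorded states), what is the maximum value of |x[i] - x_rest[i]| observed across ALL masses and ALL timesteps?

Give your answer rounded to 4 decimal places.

Answer: 1.5000

Derivation:
Step 0: x=[4.0000 11.0000] v=[0.0000 0.0000]
Step 1: x=[5.5000 10.0000] v=[3.0000 -2.0000]
Step 2: x=[6.5000 9.2500] v=[2.0000 -1.5000]
Step 3: x=[5.6250 9.6250] v=[-1.7500 0.7500]
Max displacement = 1.5000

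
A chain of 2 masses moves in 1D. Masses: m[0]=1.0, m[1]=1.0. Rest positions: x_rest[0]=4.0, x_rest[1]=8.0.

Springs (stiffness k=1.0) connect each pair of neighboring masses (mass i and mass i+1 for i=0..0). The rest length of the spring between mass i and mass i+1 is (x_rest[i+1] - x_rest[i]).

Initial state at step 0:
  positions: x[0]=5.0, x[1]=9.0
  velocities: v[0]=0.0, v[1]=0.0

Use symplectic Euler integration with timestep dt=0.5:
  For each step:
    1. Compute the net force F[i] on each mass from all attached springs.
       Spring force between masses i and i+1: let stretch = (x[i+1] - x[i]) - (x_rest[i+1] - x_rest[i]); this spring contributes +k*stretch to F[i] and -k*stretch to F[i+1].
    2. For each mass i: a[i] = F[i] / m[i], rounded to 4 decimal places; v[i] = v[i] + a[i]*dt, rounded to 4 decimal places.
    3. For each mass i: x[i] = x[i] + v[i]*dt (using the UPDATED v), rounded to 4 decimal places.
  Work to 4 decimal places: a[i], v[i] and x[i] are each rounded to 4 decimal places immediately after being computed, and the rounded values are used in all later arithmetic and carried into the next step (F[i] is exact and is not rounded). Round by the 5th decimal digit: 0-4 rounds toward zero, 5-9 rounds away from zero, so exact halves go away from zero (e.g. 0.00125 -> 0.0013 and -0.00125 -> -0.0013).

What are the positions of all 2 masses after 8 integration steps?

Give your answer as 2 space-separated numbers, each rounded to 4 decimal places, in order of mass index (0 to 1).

Step 0: x=[5.0000 9.0000] v=[0.0000 0.0000]
Step 1: x=[5.0000 9.0000] v=[0.0000 0.0000]
Step 2: x=[5.0000 9.0000] v=[0.0000 0.0000]
Step 3: x=[5.0000 9.0000] v=[0.0000 0.0000]
Step 4: x=[5.0000 9.0000] v=[0.0000 0.0000]
Step 5: x=[5.0000 9.0000] v=[0.0000 0.0000]
Step 6: x=[5.0000 9.0000] v=[0.0000 0.0000]
Step 7: x=[5.0000 9.0000] v=[0.0000 0.0000]
Step 8: x=[5.0000 9.0000] v=[0.0000 0.0000]

Answer: 5.0000 9.0000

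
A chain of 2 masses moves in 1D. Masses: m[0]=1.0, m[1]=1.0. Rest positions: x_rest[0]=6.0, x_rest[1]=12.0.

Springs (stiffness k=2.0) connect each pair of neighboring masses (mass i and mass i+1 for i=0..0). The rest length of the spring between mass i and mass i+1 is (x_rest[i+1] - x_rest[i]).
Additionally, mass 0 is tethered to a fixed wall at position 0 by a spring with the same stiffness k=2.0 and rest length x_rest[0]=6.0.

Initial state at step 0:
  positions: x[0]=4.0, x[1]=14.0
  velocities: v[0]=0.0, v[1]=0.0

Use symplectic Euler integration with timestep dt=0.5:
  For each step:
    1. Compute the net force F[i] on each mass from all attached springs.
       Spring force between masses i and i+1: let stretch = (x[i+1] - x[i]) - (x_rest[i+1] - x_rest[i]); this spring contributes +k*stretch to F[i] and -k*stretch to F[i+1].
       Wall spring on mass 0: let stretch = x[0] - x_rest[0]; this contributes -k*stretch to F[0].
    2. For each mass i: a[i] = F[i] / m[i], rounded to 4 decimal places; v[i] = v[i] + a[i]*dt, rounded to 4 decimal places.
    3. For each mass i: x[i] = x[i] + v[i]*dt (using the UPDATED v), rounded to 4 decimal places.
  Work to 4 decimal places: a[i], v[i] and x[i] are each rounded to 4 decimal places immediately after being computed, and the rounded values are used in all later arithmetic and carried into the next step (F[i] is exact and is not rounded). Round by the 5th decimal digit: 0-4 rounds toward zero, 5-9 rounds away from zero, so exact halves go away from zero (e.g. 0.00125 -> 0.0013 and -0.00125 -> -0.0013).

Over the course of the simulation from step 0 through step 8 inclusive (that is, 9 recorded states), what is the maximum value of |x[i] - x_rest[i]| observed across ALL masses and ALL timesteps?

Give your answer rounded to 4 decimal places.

Answer: 3.0000

Derivation:
Step 0: x=[4.0000 14.0000] v=[0.0000 0.0000]
Step 1: x=[7.0000 12.0000] v=[6.0000 -4.0000]
Step 2: x=[9.0000 10.5000] v=[4.0000 -3.0000]
Step 3: x=[7.2500 11.2500] v=[-3.5000 1.5000]
Step 4: x=[3.8750 13.0000] v=[-6.7500 3.5000]
Step 5: x=[3.1250 13.1875] v=[-1.5000 0.3750]
Step 6: x=[5.8438 11.3438] v=[5.4375 -3.6875]
Step 7: x=[8.3907 9.7501] v=[5.0937 -3.1875]
Step 8: x=[7.4219 10.4767] v=[-1.9376 1.4531]
Max displacement = 3.0000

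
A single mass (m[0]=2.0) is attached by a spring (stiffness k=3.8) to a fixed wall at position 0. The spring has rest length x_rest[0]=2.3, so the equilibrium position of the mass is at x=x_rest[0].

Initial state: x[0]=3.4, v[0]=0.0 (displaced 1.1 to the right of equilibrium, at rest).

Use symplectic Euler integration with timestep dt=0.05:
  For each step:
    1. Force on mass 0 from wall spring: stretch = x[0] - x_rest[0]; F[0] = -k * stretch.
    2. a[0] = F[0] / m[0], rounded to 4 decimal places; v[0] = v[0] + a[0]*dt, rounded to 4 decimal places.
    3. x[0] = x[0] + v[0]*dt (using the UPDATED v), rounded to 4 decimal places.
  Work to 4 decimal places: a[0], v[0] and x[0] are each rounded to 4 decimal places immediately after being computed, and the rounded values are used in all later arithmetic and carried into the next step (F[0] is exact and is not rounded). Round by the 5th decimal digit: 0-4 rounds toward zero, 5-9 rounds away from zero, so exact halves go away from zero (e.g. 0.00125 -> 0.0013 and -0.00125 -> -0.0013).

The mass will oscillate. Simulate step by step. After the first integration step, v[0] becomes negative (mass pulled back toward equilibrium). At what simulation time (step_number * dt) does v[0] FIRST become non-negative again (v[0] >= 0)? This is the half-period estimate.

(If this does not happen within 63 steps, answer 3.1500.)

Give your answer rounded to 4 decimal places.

Step 0: x=[3.4000] v=[0.0000]
Step 1: x=[3.3948] v=[-0.1045]
Step 2: x=[3.3844] v=[-0.2085]
Step 3: x=[3.3688] v=[-0.3115]
Step 4: x=[3.3482] v=[-0.4130]
Step 5: x=[3.3226] v=[-0.5126]
Step 6: x=[3.2921] v=[-0.6097]
Step 7: x=[3.2569] v=[-0.7040]
Step 8: x=[3.2172] v=[-0.7949]
Step 9: x=[3.1731] v=[-0.8820]
Step 10: x=[3.1249] v=[-0.9649]
Step 11: x=[3.0727] v=[-1.0433]
Step 12: x=[3.0169] v=[-1.1167]
Step 13: x=[2.9577] v=[-1.1848]
Step 14: x=[2.8953] v=[-1.2473]
Step 15: x=[2.8301] v=[-1.3039]
Step 16: x=[2.7624] v=[-1.3543]
Step 17: x=[2.6925] v=[-1.3982]
Step 18: x=[2.6207] v=[-1.4355]
Step 19: x=[2.5474] v=[-1.4660]
Step 20: x=[2.4729] v=[-1.4895]
Step 21: x=[2.3976] v=[-1.5059]
Step 22: x=[2.3218] v=[-1.5152]
Step 23: x=[2.2459] v=[-1.5173]
Step 24: x=[2.1703] v=[-1.5122]
Step 25: x=[2.0953] v=[-1.4999]
Step 26: x=[2.0213] v=[-1.4805]
Step 27: x=[1.9486] v=[-1.4540]
Step 28: x=[1.8776] v=[-1.4206]
Step 29: x=[1.8086] v=[-1.3805]
Step 30: x=[1.7419] v=[-1.3338]
Step 31: x=[1.6779] v=[-1.2808]
Step 32: x=[1.6168] v=[-1.2217]
Step 33: x=[1.5590] v=[-1.1568]
Step 34: x=[1.5047] v=[-1.0864]
Step 35: x=[1.4542] v=[-1.0108]
Step 36: x=[1.4077] v=[-0.9305]
Step 37: x=[1.3654] v=[-0.8457]
Step 38: x=[1.3276] v=[-0.7569]
Step 39: x=[1.2944] v=[-0.6645]
Step 40: x=[1.2660] v=[-0.5690]
Step 41: x=[1.2425] v=[-0.4708]
Step 42: x=[1.2240] v=[-0.3703]
Step 43: x=[1.2106] v=[-0.2681]
Step 44: x=[1.2024] v=[-0.1646]
Step 45: x=[1.1994] v=[-0.0603]
Step 46: x=[1.2016] v=[0.0443]
First v>=0 after going negative at step 46, time=2.3000

Answer: 2.3000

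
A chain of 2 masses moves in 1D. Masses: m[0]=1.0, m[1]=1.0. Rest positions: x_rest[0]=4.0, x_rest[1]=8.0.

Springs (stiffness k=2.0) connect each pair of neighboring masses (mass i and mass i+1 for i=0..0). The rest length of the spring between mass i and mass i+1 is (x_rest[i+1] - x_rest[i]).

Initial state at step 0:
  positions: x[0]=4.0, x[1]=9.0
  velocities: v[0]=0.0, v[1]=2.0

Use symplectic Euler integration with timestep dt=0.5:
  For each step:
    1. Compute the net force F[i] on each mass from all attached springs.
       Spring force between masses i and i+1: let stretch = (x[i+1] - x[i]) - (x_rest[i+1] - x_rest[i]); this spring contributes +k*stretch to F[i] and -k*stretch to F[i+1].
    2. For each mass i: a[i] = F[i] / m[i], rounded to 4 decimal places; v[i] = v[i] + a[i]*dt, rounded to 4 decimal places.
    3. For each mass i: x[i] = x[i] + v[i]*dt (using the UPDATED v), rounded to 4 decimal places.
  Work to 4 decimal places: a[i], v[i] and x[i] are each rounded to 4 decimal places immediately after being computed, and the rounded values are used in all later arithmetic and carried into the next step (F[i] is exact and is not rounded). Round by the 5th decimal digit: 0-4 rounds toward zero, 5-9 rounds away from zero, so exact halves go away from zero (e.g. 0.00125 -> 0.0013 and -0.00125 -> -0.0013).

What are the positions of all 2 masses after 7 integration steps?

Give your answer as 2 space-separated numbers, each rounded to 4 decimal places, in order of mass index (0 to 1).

Step 0: x=[4.0000 9.0000] v=[0.0000 2.0000]
Step 1: x=[4.5000 9.5000] v=[1.0000 1.0000]
Step 2: x=[5.5000 9.5000] v=[2.0000 0.0000]
Step 3: x=[6.5000 9.5000] v=[2.0000 0.0000]
Step 4: x=[7.0000 10.0000] v=[1.0000 1.0000]
Step 5: x=[7.0000 11.0000] v=[0.0000 2.0000]
Step 6: x=[7.0000 12.0000] v=[0.0000 2.0000]
Step 7: x=[7.5000 12.5000] v=[1.0000 1.0000]

Answer: 7.5000 12.5000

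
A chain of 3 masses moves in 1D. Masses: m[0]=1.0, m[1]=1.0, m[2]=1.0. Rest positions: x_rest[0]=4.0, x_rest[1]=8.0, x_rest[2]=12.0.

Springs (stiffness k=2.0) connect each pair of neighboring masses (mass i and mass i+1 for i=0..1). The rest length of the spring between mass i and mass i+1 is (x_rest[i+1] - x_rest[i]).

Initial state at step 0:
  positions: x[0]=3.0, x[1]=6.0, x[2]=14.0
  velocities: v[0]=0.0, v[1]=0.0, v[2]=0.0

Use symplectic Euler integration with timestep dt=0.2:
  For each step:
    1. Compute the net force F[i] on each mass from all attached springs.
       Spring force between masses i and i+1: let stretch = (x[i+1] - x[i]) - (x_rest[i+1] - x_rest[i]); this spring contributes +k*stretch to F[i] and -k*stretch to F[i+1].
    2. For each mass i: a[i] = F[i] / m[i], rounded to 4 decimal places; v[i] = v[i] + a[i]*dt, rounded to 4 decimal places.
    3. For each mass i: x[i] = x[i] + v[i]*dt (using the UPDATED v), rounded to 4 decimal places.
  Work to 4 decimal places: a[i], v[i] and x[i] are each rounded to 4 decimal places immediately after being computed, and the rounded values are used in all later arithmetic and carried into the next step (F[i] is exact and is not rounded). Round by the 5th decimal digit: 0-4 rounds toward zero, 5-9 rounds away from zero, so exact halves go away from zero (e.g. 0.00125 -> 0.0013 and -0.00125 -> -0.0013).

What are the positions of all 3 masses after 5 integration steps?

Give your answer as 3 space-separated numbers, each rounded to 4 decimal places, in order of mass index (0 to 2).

Step 0: x=[3.0000 6.0000 14.0000] v=[0.0000 0.0000 0.0000]
Step 1: x=[2.9200 6.4000 13.6800] v=[-0.4000 2.0000 -1.6000]
Step 2: x=[2.7984 7.1040 13.0976] v=[-0.6080 3.5200 -2.9120]
Step 3: x=[2.7012 7.9430 12.3557] v=[-0.4858 4.1952 -3.7094]
Step 4: x=[2.7034 8.7157 11.5808] v=[0.0109 3.8636 -3.8745]
Step 5: x=[2.8666 9.2366 10.8967] v=[0.8158 2.6047 -3.4205]

Answer: 2.8666 9.2366 10.8967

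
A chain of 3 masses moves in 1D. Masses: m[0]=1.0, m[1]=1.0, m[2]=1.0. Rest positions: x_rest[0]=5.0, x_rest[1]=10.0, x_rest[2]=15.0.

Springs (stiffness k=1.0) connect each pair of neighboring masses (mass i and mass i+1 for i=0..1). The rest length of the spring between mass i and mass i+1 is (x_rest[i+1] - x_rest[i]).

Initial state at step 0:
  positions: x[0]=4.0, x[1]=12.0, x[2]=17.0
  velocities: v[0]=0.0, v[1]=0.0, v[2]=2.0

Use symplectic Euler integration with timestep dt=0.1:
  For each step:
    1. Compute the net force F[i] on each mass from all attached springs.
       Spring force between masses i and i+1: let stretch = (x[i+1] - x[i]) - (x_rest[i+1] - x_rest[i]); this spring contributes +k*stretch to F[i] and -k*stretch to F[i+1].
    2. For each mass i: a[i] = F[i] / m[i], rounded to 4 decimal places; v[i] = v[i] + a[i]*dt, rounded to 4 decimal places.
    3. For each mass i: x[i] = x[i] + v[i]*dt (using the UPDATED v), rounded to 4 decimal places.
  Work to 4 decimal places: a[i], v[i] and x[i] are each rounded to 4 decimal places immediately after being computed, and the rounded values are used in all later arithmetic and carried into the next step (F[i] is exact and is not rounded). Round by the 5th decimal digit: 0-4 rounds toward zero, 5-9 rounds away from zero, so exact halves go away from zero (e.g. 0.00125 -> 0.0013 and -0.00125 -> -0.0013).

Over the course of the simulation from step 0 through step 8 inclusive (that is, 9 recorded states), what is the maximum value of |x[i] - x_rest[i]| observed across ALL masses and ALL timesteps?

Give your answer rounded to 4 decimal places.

Answer: 3.3841

Derivation:
Step 0: x=[4.0000 12.0000 17.0000] v=[0.0000 0.0000 2.0000]
Step 1: x=[4.0300 11.9700 17.2000] v=[0.3000 -0.3000 2.0000]
Step 2: x=[4.0894 11.9129 17.3977] v=[0.5940 -0.5710 1.9770]
Step 3: x=[4.1770 11.8324 17.5906] v=[0.8764 -0.8049 1.9285]
Step 4: x=[4.2912 11.7329 17.7759] v=[1.1419 -0.9946 1.8527]
Step 5: x=[4.4298 11.6195 17.9507] v=[1.3861 -1.1345 1.7484]
Step 6: x=[4.5903 11.4975 18.1122] v=[1.6051 -1.2204 1.6153]
Step 7: x=[4.7699 11.3725 18.2576] v=[1.7958 -1.2497 1.4538]
Step 8: x=[4.9655 11.2504 18.3841] v=[1.9561 -1.2215 1.2653]
Max displacement = 3.3841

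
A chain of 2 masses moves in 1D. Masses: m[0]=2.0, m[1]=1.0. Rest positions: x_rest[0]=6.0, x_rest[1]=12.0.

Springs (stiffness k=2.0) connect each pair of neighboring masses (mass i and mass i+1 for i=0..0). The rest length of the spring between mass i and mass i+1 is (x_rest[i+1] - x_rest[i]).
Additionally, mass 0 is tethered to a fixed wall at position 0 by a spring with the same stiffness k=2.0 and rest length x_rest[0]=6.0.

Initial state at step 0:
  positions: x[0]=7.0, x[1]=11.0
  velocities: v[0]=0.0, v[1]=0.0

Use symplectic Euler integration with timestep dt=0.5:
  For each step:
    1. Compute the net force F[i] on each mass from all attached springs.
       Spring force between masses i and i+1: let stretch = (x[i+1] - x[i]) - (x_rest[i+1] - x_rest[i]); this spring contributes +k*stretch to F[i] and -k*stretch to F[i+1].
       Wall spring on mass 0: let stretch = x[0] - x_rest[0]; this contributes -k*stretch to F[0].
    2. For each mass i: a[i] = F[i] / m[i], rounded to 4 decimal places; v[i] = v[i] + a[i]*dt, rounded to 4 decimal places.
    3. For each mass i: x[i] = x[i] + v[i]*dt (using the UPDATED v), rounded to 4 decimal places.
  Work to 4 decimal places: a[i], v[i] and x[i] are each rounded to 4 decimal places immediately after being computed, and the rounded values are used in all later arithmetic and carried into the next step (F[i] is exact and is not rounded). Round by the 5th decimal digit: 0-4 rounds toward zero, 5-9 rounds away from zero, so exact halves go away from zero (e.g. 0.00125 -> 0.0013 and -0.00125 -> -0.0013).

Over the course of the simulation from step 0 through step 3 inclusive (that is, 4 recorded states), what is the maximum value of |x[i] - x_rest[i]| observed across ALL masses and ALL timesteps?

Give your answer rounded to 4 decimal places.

Step 0: x=[7.0000 11.0000] v=[0.0000 0.0000]
Step 1: x=[6.2500 12.0000] v=[-1.5000 2.0000]
Step 2: x=[5.3750 13.1250] v=[-1.7500 2.2500]
Step 3: x=[5.0938 13.3750] v=[-0.5625 0.5000]
Max displacement = 1.3750

Answer: 1.3750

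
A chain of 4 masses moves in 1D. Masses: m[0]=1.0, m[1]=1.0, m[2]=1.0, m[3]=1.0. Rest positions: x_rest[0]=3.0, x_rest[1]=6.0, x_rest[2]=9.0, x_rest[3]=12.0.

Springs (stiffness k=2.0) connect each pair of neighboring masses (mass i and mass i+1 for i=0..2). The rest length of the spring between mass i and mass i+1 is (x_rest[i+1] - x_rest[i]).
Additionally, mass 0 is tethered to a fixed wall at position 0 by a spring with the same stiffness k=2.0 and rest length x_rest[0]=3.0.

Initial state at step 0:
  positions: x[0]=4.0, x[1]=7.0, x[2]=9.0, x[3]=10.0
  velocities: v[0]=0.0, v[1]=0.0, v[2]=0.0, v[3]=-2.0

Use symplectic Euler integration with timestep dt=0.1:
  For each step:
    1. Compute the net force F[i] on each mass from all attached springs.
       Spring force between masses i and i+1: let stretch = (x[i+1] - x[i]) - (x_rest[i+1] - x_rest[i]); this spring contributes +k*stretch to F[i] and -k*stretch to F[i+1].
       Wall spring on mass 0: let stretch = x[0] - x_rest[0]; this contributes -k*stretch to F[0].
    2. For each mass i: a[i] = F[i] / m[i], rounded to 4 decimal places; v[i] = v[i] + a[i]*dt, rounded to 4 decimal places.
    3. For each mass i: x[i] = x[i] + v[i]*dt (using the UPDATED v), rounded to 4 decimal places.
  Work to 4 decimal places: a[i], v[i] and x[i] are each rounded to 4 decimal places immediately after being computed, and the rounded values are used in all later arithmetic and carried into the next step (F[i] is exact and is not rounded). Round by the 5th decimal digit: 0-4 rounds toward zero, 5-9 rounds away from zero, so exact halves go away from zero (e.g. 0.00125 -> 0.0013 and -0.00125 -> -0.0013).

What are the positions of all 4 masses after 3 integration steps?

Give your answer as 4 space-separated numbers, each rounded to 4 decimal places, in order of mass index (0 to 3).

Step 0: x=[4.0000 7.0000 9.0000 10.0000] v=[0.0000 0.0000 0.0000 -2.0000]
Step 1: x=[3.9800 6.9800 8.9800 9.8400] v=[-0.2000 -0.2000 -0.2000 -1.6000]
Step 2: x=[3.9404 6.9400 8.9372 9.7228] v=[-0.3960 -0.4000 -0.4280 -1.1720]
Step 3: x=[3.8820 6.8800 8.8702 9.6499] v=[-0.5842 -0.6005 -0.6703 -0.7291]

Answer: 3.8820 6.8800 8.8702 9.6499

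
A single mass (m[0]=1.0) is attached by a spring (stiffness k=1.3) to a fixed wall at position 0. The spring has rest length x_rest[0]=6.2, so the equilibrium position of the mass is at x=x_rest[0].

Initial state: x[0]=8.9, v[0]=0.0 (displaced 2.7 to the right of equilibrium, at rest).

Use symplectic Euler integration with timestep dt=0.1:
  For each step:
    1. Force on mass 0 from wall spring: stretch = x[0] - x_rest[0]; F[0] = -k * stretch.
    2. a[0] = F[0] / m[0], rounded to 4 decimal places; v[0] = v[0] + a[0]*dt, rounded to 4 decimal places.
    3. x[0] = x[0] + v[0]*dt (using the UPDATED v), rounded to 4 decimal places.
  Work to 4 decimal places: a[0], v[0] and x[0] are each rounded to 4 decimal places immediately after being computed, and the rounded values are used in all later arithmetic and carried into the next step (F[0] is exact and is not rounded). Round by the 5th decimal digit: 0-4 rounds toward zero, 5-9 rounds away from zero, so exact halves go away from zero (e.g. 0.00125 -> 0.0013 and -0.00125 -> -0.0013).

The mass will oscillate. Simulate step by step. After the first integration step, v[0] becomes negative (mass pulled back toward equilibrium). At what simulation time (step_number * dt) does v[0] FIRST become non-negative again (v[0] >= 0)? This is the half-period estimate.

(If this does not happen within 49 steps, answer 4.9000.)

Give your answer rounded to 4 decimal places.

Step 0: x=[8.9000] v=[0.0000]
Step 1: x=[8.8649] v=[-0.3510]
Step 2: x=[8.7952] v=[-0.6974]
Step 3: x=[8.6917] v=[-1.0348]
Step 4: x=[8.5558] v=[-1.3587]
Step 5: x=[8.3893] v=[-1.6650]
Step 6: x=[8.1943] v=[-1.9496]
Step 7: x=[7.9734] v=[-2.2089]
Step 8: x=[7.7295] v=[-2.4394]
Step 9: x=[7.4657] v=[-2.6382]
Step 10: x=[7.1854] v=[-2.8027]
Step 11: x=[6.8923] v=[-2.9308]
Step 12: x=[6.5902] v=[-3.0208]
Step 13: x=[6.2831] v=[-3.0715]
Step 14: x=[5.9749] v=[-3.0823]
Step 15: x=[5.6696] v=[-3.0530]
Step 16: x=[5.3712] v=[-2.9841]
Step 17: x=[5.0836] v=[-2.8764]
Step 18: x=[4.8105] v=[-2.7313]
Step 19: x=[4.5554] v=[-2.5507]
Step 20: x=[4.3217] v=[-2.3369]
Step 21: x=[4.1124] v=[-2.0927]
Step 22: x=[3.9303] v=[-1.8213]
Step 23: x=[3.7777] v=[-1.5262]
Step 24: x=[3.6566] v=[-1.2113]
Step 25: x=[3.5685] v=[-0.8807]
Step 26: x=[3.5146] v=[-0.5386]
Step 27: x=[3.4957] v=[-0.1895]
Step 28: x=[3.5119] v=[0.1621]
First v>=0 after going negative at step 28, time=2.8000

Answer: 2.8000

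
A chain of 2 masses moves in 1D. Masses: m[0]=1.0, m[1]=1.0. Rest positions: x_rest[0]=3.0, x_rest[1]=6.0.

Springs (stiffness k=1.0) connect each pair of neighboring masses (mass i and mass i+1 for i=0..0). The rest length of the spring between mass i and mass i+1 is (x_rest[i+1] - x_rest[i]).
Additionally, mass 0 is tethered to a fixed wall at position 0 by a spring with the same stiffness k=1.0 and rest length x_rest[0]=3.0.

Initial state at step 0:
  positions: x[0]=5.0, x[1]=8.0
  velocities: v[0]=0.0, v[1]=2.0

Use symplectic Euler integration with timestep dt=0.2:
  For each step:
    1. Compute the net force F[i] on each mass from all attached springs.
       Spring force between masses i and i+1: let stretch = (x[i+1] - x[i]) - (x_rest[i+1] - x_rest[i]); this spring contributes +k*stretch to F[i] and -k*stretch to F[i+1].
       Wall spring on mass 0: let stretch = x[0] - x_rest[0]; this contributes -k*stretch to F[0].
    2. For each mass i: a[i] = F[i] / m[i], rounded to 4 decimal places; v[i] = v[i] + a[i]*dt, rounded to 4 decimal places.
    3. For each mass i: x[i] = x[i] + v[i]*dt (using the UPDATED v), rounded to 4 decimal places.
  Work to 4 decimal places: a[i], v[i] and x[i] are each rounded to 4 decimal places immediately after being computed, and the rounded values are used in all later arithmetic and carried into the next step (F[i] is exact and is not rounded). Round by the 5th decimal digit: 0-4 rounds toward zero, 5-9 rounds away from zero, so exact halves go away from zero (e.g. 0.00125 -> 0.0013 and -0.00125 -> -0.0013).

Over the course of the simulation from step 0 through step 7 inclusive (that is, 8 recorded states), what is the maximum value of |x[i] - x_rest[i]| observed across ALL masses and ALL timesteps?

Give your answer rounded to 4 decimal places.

Answer: 3.7215

Derivation:
Step 0: x=[5.0000 8.0000] v=[0.0000 2.0000]
Step 1: x=[4.9200 8.4000] v=[-0.4000 2.0000]
Step 2: x=[4.7824 8.7808] v=[-0.6880 1.9040]
Step 3: x=[4.6134 9.1217] v=[-0.8448 1.7043]
Step 4: x=[4.4402 9.4022] v=[-0.8658 1.4026]
Step 5: x=[4.2879 9.6042] v=[-0.7614 1.0102]
Step 6: x=[4.1768 9.7136] v=[-0.5557 0.5469]
Step 7: x=[4.1201 9.7215] v=[-0.2837 0.0395]
Max displacement = 3.7215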